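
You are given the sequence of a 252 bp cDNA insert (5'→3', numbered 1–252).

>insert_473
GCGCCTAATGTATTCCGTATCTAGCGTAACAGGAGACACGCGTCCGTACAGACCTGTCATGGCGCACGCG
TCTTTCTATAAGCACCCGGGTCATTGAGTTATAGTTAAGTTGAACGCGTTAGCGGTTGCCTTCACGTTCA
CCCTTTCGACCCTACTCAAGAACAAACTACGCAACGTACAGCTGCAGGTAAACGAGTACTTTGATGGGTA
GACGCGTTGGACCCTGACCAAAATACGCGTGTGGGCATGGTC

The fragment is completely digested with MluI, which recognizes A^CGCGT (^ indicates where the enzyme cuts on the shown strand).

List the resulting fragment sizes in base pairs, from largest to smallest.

98, 48, 38, 28, 23, 17 bp

MluI sites (ACGCGT) start at positions 38, 66, 114, 212, 235.
MluI cuts after the first base of each site, so after positions 38, 66, 114, 212, 235.
Linear molecule, 5 cuts → 6 fragments:
  1–38 → 38 bp
  39–66 → 28 bp
  67–114 → 48 bp
  115–212 → 98 bp
  213–235 → 23 bp
  236–252 → 17 bp
Sorted largest to smallest: 98, 48, 38, 28, 23, 17 bp.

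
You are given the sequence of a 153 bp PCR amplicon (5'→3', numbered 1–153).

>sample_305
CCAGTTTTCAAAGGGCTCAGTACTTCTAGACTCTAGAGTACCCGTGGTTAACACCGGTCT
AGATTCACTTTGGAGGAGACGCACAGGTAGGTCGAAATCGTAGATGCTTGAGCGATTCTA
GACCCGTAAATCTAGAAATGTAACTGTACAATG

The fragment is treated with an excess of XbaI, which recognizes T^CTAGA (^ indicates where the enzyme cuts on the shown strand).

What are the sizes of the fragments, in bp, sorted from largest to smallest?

59, 26, 25, 22, 14, 7 bp

XbaI sites (TCTAGA) start at positions 25, 32, 58, 117, 131.
XbaI cuts after the first base of each site, so after positions 25, 32, 58, 117, 131.
Linear molecule, 5 cuts → 6 fragments:
  1–25 → 25 bp
  26–32 → 7 bp
  33–58 → 26 bp
  59–117 → 59 bp
  118–131 → 14 bp
  132–153 → 22 bp
Sorted largest to smallest: 59, 26, 25, 22, 14, 7 bp.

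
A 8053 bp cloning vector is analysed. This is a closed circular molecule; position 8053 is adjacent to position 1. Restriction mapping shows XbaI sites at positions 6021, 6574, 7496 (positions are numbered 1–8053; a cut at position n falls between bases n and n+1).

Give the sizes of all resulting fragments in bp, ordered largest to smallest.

Circular molecule, 3 cuts → 3 fragments:
  6574 − 6021 = 553 bp
  7496 − 6574 = 922 bp
  wrap: 8053 − 7496 + 6021 = 6578 bp
Sorted largest to smallest: 6578, 922, 553 bp.

6578, 922, 553 bp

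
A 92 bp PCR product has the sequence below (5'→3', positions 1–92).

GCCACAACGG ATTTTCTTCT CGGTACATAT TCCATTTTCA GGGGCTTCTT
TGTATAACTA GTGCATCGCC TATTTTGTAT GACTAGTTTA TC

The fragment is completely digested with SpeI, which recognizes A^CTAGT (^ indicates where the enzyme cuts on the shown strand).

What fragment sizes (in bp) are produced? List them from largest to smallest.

SpeI sites (ACTAGT) start at positions 57, 82.
SpeI cuts after the first base of each site, so after positions 57, 82.
Linear molecule, 2 cuts → 3 fragments:
  1–57 → 57 bp
  58–82 → 25 bp
  83–92 → 10 bp
Sorted largest to smallest: 57, 25, 10 bp.

57, 25, 10 bp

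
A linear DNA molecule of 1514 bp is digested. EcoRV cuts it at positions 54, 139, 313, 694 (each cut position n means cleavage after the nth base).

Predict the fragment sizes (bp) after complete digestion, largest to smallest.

Linear molecule, 4 cuts → 5 fragments:
  54 − 0 = 54 bp
  139 − 54 = 85 bp
  313 − 139 = 174 bp
  694 − 313 = 381 bp
  1514 − 694 = 820 bp
Sorted largest to smallest: 820, 381, 174, 85, 54 bp.

820, 381, 174, 85, 54 bp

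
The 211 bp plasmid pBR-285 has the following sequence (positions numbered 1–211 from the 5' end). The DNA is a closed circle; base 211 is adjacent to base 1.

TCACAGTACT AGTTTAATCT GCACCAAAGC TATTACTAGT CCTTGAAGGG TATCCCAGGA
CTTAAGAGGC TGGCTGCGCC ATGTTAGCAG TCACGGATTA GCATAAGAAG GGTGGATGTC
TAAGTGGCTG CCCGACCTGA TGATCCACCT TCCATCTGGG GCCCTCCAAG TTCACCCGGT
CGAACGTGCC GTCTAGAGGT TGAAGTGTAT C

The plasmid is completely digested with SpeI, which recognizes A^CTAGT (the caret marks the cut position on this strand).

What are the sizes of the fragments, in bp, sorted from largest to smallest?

184, 27 bp

SpeI sites (ACTAGT) start at positions 8, 35.
SpeI cuts after the first base of each site, so after positions 8, 35.
Circular molecule, 2 cuts → 2 fragments:
  9–35 → 27 bp
  36–211 then 1–8 → 176 + 8 = 184 bp
Sorted largest to smallest: 184, 27 bp.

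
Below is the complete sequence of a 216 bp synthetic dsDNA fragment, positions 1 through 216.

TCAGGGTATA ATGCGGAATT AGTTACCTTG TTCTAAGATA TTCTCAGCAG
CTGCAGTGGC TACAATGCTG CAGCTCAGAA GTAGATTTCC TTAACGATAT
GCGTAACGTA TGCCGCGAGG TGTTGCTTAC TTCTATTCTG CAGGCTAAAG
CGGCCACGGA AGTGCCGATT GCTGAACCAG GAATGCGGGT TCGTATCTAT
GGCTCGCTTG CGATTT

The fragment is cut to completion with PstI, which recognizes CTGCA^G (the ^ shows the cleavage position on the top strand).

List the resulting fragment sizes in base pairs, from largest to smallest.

74, 70, 55, 17 bp

PstI sites (CTGCAG) start at positions 51, 68, 138.
PstI cuts after base 5 of each site (before the last base), so after positions 55, 72, 142.
Linear molecule, 3 cuts → 4 fragments:
  1–55 → 55 bp
  56–72 → 17 bp
  73–142 → 70 bp
  143–216 → 74 bp
Sorted largest to smallest: 74, 70, 55, 17 bp.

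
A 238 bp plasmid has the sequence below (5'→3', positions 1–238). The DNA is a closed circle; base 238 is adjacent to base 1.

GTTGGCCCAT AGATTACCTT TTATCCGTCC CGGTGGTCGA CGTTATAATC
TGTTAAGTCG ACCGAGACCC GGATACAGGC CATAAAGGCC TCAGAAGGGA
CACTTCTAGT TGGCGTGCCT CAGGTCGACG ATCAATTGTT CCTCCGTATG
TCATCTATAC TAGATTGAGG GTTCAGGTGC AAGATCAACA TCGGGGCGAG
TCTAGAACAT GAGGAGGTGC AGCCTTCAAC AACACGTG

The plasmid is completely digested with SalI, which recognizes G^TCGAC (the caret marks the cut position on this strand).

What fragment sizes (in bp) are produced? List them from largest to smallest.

150, 67, 21 bp

SalI sites (GTCGAC) start at positions 36, 57, 124.
SalI cuts after the first base of each site, so after positions 36, 57, 124.
Circular molecule, 3 cuts → 3 fragments:
  37–57 → 21 bp
  58–124 → 67 bp
  125–238 then 1–36 → 114 + 36 = 150 bp
Sorted largest to smallest: 150, 67, 21 bp.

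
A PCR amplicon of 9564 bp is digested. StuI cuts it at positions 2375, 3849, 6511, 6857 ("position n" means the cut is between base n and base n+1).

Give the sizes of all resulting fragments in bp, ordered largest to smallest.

2707, 2662, 2375, 1474, 346 bp

Linear molecule, 4 cuts → 5 fragments:
  2375 − 0 = 2375 bp
  3849 − 2375 = 1474 bp
  6511 − 3849 = 2662 bp
  6857 − 6511 = 346 bp
  9564 − 6857 = 2707 bp
Sorted largest to smallest: 2707, 2662, 2375, 1474, 346 bp.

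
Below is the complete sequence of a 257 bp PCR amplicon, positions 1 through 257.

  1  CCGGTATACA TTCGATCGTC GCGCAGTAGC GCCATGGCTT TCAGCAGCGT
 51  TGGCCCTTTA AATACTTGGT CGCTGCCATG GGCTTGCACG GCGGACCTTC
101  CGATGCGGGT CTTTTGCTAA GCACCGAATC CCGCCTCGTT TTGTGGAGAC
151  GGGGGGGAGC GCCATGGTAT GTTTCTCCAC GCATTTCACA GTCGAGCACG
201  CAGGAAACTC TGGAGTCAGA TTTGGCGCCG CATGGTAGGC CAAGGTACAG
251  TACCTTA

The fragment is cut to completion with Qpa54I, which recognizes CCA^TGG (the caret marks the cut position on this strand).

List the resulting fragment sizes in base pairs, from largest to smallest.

Qpa54I sites (CCATGG) start at positions 32, 76, 162.
Qpa54I cuts after base 3 of each site, so after positions 34, 78, 164.
Linear molecule, 3 cuts → 4 fragments:
  1–34 → 34 bp
  35–78 → 44 bp
  79–164 → 86 bp
  165–257 → 93 bp
Sorted largest to smallest: 93, 86, 44, 34 bp.

93, 86, 44, 34 bp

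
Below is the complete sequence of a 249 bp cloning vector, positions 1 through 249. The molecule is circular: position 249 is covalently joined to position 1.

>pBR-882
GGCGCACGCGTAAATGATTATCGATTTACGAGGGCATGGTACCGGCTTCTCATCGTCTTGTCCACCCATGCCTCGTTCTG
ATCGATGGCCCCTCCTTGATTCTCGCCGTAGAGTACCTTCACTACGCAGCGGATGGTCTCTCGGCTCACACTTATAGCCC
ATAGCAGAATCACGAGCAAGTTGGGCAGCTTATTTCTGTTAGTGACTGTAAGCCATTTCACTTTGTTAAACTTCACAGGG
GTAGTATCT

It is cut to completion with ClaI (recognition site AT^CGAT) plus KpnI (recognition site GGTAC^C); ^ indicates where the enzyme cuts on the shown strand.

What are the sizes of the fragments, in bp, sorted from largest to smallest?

188, 40, 21 bp

ClaI sites (ATCGAT) start at positions 20, 81.
ClaI cuts after base 2 of each site, so after positions 21, 82.
The KpnI site (GGTACC) starts at position 38.
KpnI cuts after base 5 of each site (before the last base), so after position 42.
Combined cut positions: 21, 42, 82.
Circular molecule, 3 cuts → 3 fragments:
  22–42 → 21 bp
  43–82 → 40 bp
  83–249 then 1–21 → 167 + 21 = 188 bp
Sorted largest to smallest: 188, 40, 21 bp.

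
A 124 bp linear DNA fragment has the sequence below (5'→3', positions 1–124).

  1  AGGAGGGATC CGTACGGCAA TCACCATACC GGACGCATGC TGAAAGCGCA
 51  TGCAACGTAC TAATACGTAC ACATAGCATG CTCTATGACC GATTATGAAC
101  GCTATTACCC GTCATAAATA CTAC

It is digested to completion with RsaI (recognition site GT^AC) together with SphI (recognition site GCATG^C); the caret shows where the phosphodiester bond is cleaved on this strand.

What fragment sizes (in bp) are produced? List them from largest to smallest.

RsaI sites (GTAC) start at positions 12, 57, 67.
RsaI cuts after base 2 of each site, so after positions 13, 58, 68.
SphI sites (GCATGC) start at positions 35, 48, 76.
SphI cuts after base 5 of each site (before the last base), so after positions 39, 52, 80.
Combined cut positions: 13, 39, 52, 58, 68, 80.
Linear molecule, 6 cuts → 7 fragments:
  1–13 → 13 bp
  14–39 → 26 bp
  40–52 → 13 bp
  53–58 → 6 bp
  59–68 → 10 bp
  69–80 → 12 bp
  81–124 → 44 bp
Sorted largest to smallest: 44, 26, 13, 13, 12, 10, 6 bp.

44, 26, 13, 13, 12, 10, 6 bp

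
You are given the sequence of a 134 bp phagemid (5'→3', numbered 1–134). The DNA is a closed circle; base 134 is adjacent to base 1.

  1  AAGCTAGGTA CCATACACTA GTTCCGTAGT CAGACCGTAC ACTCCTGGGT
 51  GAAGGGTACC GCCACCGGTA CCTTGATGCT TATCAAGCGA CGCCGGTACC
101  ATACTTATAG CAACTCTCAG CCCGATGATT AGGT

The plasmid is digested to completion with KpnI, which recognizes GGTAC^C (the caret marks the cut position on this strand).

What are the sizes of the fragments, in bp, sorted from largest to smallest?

48, 46, 28, 12 bp

KpnI sites (GGTACC) start at positions 7, 55, 67, 95.
KpnI cuts after base 5 of each site (before the last base), so after positions 11, 59, 71, 99.
Circular molecule, 4 cuts → 4 fragments:
  12–59 → 48 bp
  60–71 → 12 bp
  72–99 → 28 bp
  100–134 then 1–11 → 35 + 11 = 46 bp
Sorted largest to smallest: 48, 46, 28, 12 bp.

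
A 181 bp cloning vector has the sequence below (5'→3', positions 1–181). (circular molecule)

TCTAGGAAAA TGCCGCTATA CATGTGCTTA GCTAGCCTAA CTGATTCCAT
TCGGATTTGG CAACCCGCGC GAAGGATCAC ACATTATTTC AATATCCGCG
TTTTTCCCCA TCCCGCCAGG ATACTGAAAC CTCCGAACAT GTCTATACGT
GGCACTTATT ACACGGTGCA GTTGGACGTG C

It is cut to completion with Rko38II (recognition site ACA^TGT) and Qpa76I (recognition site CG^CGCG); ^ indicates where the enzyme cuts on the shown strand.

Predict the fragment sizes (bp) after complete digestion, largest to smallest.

Rko38II sites (ACATGT) start at positions 20, 137.
Rko38II cuts after base 3 of each site, so after positions 22, 139.
The Qpa76I site (CGCGCG) starts at position 66.
Qpa76I cuts after base 2 of each site, so after position 67.
Combined cut positions: 22, 67, 139.
Circular molecule, 3 cuts → 3 fragments:
  23–67 → 45 bp
  68–139 → 72 bp
  140–181 then 1–22 → 42 + 22 = 64 bp
Sorted largest to smallest: 72, 64, 45 bp.

72, 64, 45 bp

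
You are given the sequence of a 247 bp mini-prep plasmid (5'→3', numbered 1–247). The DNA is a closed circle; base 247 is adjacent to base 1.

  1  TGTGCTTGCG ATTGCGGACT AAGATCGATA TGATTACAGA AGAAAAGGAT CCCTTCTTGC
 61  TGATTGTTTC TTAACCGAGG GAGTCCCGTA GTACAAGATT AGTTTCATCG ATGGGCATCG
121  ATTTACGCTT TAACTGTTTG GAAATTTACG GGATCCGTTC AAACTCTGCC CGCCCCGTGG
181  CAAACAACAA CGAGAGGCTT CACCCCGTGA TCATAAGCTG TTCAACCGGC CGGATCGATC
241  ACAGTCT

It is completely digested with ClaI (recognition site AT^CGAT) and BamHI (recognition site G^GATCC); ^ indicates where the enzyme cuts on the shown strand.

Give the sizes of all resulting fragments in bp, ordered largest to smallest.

ClaI sites (ATCGAT) start at positions 24, 107, 117, 234.
ClaI cuts after base 2 of each site, so after positions 25, 108, 118, 235.
BamHI sites (GGATCC) start at positions 47, 151.
BamHI cuts after the first base of each site, so after positions 47, 151.
Combined cut positions: 25, 47, 108, 118, 151, 235.
Circular molecule, 6 cuts → 6 fragments:
  26–47 → 22 bp
  48–108 → 61 bp
  109–118 → 10 bp
  119–151 → 33 bp
  152–235 → 84 bp
  236–247 then 1–25 → 12 + 25 = 37 bp
Sorted largest to smallest: 84, 61, 37, 33, 22, 10 bp.

84, 61, 37, 33, 22, 10 bp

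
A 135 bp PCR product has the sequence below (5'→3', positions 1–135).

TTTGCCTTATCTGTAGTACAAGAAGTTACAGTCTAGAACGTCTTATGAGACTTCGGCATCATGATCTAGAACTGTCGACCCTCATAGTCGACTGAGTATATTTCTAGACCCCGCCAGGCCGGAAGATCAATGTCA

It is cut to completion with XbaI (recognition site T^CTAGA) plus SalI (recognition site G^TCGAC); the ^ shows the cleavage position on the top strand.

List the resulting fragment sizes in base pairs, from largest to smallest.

XbaI sites (TCTAGA) start at positions 32, 65, 103.
XbaI cuts after the first base of each site, so after positions 32, 65, 103.
SalI sites (GTCGAC) start at positions 74, 87.
SalI cuts after the first base of each site, so after positions 74, 87.
Combined cut positions: 32, 65, 74, 87, 103.
Linear molecule, 5 cuts → 6 fragments:
  1–32 → 32 bp
  33–65 → 33 bp
  66–74 → 9 bp
  75–87 → 13 bp
  88–103 → 16 bp
  104–135 → 32 bp
Sorted largest to smallest: 33, 32, 32, 16, 13, 9 bp.

33, 32, 32, 16, 13, 9 bp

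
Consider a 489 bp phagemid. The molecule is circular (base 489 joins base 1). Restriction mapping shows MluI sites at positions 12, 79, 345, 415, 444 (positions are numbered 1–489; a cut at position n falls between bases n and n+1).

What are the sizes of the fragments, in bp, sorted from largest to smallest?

266, 70, 67, 57, 29 bp

Circular molecule, 5 cuts → 5 fragments:
  79 − 12 = 67 bp
  345 − 79 = 266 bp
  415 − 345 = 70 bp
  444 − 415 = 29 bp
  wrap: 489 − 444 + 12 = 57 bp
Sorted largest to smallest: 266, 70, 67, 57, 29 bp.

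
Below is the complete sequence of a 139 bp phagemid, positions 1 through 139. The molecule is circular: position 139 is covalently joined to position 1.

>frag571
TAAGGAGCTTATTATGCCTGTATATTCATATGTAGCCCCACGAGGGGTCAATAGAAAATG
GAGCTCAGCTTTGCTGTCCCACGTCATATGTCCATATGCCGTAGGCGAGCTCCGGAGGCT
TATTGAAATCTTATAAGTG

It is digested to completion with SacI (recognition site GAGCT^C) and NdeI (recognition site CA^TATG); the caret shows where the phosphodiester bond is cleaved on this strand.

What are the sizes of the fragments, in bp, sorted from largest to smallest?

SacI sites (GAGCTC) start at positions 61, 107.
SacI cuts after base 5 of each site (before the last base), so after positions 65, 111.
NdeI sites (CATATG) start at positions 27, 85, 93.
NdeI cuts after base 2 of each site, so after positions 28, 86, 94.
Combined cut positions: 28, 65, 86, 94, 111.
Circular molecule, 5 cuts → 5 fragments:
  29–65 → 37 bp
  66–86 → 21 bp
  87–94 → 8 bp
  95–111 → 17 bp
  112–139 then 1–28 → 28 + 28 = 56 bp
Sorted largest to smallest: 56, 37, 21, 17, 8 bp.

56, 37, 21, 17, 8 bp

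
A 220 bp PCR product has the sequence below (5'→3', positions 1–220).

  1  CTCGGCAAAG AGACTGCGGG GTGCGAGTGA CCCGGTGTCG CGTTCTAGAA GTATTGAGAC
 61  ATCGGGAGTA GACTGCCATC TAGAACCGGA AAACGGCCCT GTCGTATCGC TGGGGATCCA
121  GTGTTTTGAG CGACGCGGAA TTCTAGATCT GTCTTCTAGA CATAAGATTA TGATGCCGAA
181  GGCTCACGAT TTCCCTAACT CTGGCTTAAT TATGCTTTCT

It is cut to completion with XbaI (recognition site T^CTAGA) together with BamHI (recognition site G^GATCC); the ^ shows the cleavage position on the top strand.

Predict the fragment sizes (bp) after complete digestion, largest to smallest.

XbaI sites (TCTAGA) start at positions 44, 79, 142, 155.
XbaI cuts after the first base of each site, so after positions 44, 79, 142, 155.
The BamHI site (GGATCC) starts at position 114.
BamHI cuts after the first base of each site, so after position 114.
Combined cut positions: 44, 79, 114, 142, 155.
Linear molecule, 5 cuts → 6 fragments:
  1–44 → 44 bp
  45–79 → 35 bp
  80–114 → 35 bp
  115–142 → 28 bp
  143–155 → 13 bp
  156–220 → 65 bp
Sorted largest to smallest: 65, 44, 35, 35, 28, 13 bp.

65, 44, 35, 35, 28, 13 bp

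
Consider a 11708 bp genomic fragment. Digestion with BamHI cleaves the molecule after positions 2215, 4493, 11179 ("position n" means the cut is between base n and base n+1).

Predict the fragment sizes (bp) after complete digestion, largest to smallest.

6686, 2278, 2215, 529 bp

Linear molecule, 3 cuts → 4 fragments:
  2215 − 0 = 2215 bp
  4493 − 2215 = 2278 bp
  11179 − 4493 = 6686 bp
  11708 − 11179 = 529 bp
Sorted largest to smallest: 6686, 2278, 2215, 529 bp.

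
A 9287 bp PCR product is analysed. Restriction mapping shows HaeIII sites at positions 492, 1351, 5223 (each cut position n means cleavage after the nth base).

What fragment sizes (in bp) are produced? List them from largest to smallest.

4064, 3872, 859, 492 bp

Linear molecule, 3 cuts → 4 fragments:
  492 − 0 = 492 bp
  1351 − 492 = 859 bp
  5223 − 1351 = 3872 bp
  9287 − 5223 = 4064 bp
Sorted largest to smallest: 4064, 3872, 859, 492 bp.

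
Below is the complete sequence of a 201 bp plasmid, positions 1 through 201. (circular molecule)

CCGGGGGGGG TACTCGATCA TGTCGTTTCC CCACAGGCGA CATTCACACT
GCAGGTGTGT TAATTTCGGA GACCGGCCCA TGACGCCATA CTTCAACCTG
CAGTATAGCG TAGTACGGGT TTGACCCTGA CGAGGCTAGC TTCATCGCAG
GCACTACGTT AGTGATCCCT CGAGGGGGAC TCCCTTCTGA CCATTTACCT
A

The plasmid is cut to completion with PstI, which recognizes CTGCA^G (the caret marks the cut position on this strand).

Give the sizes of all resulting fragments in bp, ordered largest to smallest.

PstI sites (CTGCAG) start at positions 49, 98.
PstI cuts after base 5 of each site (before the last base), so after positions 53, 102.
Circular molecule, 2 cuts → 2 fragments:
  54–102 → 49 bp
  103–201 then 1–53 → 99 + 53 = 152 bp
Sorted largest to smallest: 152, 49 bp.

152, 49 bp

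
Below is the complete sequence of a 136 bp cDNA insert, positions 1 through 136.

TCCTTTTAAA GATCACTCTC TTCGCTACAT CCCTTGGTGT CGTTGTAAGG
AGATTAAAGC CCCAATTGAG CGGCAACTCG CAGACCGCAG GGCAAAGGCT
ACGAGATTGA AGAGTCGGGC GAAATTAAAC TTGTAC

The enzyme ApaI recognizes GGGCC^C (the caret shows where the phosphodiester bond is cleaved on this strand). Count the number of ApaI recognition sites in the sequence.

No occurrence of GGGCCC is present in the sequence.
ApaI does not cut: 0 sites.

0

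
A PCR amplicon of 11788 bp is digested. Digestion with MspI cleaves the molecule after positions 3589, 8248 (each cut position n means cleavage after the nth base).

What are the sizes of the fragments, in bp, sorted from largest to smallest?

4659, 3589, 3540 bp

Linear molecule, 2 cuts → 3 fragments:
  3589 − 0 = 3589 bp
  8248 − 3589 = 4659 bp
  11788 − 8248 = 3540 bp
Sorted largest to smallest: 4659, 3589, 3540 bp.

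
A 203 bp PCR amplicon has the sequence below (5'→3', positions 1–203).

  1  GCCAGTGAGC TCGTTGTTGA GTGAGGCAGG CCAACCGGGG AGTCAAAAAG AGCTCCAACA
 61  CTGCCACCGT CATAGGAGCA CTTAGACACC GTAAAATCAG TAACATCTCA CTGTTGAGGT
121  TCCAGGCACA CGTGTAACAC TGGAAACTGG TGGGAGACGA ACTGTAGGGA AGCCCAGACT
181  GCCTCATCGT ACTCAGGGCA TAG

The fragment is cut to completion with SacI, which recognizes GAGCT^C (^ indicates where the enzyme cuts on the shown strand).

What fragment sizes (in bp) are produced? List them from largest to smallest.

149, 43, 11 bp

SacI sites (GAGCTC) start at positions 7, 50.
SacI cuts after base 5 of each site (before the last base), so after positions 11, 54.
Linear molecule, 2 cuts → 3 fragments:
  1–11 → 11 bp
  12–54 → 43 bp
  55–203 → 149 bp
Sorted largest to smallest: 149, 43, 11 bp.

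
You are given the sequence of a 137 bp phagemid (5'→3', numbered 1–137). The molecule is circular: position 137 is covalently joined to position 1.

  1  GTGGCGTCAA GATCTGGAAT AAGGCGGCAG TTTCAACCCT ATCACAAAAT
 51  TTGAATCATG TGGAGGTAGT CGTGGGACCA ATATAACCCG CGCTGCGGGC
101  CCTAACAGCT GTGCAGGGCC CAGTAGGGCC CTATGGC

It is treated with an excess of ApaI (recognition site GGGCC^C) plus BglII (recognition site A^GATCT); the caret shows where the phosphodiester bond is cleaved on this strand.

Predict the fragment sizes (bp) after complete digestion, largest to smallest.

ApaI sites (GGGCCC) start at positions 97, 116, 126.
ApaI cuts after base 5 of each site (before the last base), so after positions 101, 120, 130.
The BglII site (AGATCT) starts at position 10.
BglII cuts after the first base of each site, so after position 10.
Combined cut positions: 10, 101, 120, 130.
Circular molecule, 4 cuts → 4 fragments:
  11–101 → 91 bp
  102–120 → 19 bp
  121–130 → 10 bp
  131–137 then 1–10 → 7 + 10 = 17 bp
Sorted largest to smallest: 91, 19, 17, 10 bp.

91, 19, 17, 10 bp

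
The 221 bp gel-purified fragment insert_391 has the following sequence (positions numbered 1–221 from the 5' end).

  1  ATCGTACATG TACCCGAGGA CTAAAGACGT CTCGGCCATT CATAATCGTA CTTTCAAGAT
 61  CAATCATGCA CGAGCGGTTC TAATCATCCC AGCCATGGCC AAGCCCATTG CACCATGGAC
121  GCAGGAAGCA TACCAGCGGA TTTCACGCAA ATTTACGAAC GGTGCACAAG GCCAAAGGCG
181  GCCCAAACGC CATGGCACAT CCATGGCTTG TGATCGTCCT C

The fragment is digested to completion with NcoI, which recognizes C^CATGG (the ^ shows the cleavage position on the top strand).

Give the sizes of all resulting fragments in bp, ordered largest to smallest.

93, 77, 20, 20, 11 bp

NcoI sites (CCATGG) start at positions 93, 113, 190, 201.
NcoI cuts after the first base of each site, so after positions 93, 113, 190, 201.
Linear molecule, 4 cuts → 5 fragments:
  1–93 → 93 bp
  94–113 → 20 bp
  114–190 → 77 bp
  191–201 → 11 bp
  202–221 → 20 bp
Sorted largest to smallest: 93, 77, 20, 20, 11 bp.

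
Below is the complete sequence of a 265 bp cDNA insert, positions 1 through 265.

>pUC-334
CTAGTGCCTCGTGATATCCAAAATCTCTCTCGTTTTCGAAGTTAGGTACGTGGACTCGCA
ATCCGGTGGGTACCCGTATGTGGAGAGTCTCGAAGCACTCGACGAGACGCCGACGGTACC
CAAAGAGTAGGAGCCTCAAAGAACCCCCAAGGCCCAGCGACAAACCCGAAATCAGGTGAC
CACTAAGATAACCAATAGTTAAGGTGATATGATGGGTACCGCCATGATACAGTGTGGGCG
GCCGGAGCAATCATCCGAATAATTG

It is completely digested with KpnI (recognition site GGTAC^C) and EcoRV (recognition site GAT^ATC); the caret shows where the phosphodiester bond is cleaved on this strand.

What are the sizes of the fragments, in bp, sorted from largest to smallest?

100, 58, 46, 46, 15 bp

KpnI sites (GGTACC) start at positions 69, 115, 215.
KpnI cuts after base 5 of each site (before the last base), so after positions 73, 119, 219.
The EcoRV site (GATATC) starts at position 13.
EcoRV cuts after base 3 of each site, so after position 15.
Combined cut positions: 15, 73, 119, 219.
Linear molecule, 4 cuts → 5 fragments:
  1–15 → 15 bp
  16–73 → 58 bp
  74–119 → 46 bp
  120–219 → 100 bp
  220–265 → 46 bp
Sorted largest to smallest: 100, 58, 46, 46, 15 bp.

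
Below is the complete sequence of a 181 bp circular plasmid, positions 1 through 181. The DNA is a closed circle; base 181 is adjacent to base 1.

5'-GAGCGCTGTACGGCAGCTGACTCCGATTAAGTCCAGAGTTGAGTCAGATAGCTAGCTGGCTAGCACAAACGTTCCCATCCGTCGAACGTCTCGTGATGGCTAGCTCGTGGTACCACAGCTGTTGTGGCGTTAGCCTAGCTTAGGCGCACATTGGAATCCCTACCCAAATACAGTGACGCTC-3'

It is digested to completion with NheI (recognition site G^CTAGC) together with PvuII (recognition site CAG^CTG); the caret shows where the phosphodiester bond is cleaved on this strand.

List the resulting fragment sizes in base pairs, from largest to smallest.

NheI sites (GCTAGC) start at positions 51, 59, 99.
NheI cuts after the first base of each site, so after positions 51, 59, 99.
PvuII sites (CAGCTG) start at positions 14, 116.
PvuII cuts after base 3 of each site, so after positions 16, 118.
Combined cut positions: 16, 51, 59, 99, 118.
Circular molecule, 5 cuts → 5 fragments:
  17–51 → 35 bp
  52–59 → 8 bp
  60–99 → 40 bp
  100–118 → 19 bp
  119–181 then 1–16 → 63 + 16 = 79 bp
Sorted largest to smallest: 79, 40, 35, 19, 8 bp.

79, 40, 35, 19, 8 bp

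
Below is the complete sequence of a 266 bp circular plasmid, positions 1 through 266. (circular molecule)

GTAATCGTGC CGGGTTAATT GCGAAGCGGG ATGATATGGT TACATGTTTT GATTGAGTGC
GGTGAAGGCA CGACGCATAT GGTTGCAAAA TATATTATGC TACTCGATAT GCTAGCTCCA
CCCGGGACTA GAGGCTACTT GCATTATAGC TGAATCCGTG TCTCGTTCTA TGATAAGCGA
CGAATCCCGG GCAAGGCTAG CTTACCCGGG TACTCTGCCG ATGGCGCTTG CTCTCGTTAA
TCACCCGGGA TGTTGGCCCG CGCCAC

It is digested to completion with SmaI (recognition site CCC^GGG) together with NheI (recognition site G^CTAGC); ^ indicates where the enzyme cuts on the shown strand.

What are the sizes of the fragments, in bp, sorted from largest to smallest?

131, 65, 39, 12, 11, 8 bp

SmaI sites (CCCGGG) start at positions 121, 186, 205, 244.
SmaI cuts after base 3 of each site, so after positions 123, 188, 207, 246.
NheI sites (GCTAGC) start at positions 111, 196.
NheI cuts after the first base of each site, so after positions 111, 196.
Combined cut positions: 111, 123, 188, 196, 207, 246.
Circular molecule, 6 cuts → 6 fragments:
  112–123 → 12 bp
  124–188 → 65 bp
  189–196 → 8 bp
  197–207 → 11 bp
  208–246 → 39 bp
  247–266 then 1–111 → 20 + 111 = 131 bp
Sorted largest to smallest: 131, 65, 39, 12, 11, 8 bp.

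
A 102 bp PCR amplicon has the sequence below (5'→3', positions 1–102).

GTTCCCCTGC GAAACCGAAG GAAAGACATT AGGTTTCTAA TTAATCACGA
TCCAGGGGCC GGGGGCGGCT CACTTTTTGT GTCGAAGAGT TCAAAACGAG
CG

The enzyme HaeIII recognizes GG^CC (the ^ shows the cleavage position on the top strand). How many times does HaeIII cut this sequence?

GGCC occurs starting at position 57.
HaeIII cuts at 1 site.

1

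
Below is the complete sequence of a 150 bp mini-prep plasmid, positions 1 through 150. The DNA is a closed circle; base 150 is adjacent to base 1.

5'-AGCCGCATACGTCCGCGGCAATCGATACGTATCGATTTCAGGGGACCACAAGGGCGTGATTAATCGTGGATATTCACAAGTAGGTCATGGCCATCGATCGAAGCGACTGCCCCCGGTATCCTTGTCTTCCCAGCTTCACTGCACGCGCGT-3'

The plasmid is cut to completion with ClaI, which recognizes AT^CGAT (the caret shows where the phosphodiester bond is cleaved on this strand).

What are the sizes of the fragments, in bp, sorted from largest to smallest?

ClaI sites (ATCGAT) start at positions 21, 31, 93.
ClaI cuts after base 2 of each site, so after positions 22, 32, 94.
Circular molecule, 3 cuts → 3 fragments:
  23–32 → 10 bp
  33–94 → 62 bp
  95–150 then 1–22 → 56 + 22 = 78 bp
Sorted largest to smallest: 78, 62, 10 bp.

78, 62, 10 bp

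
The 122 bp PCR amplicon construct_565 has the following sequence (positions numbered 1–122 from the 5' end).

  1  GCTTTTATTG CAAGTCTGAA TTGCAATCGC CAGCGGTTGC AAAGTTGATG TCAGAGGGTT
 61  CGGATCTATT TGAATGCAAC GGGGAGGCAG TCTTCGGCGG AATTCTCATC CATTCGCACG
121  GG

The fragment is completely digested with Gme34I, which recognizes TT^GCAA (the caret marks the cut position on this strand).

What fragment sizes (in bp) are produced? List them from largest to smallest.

Gme34I sites (TTGCAA) start at positions 8, 21, 37.
Gme34I cuts after base 2 of each site, so after positions 9, 22, 38.
Linear molecule, 3 cuts → 4 fragments:
  1–9 → 9 bp
  10–22 → 13 bp
  23–38 → 16 bp
  39–122 → 84 bp
Sorted largest to smallest: 84, 16, 13, 9 bp.

84, 16, 13, 9 bp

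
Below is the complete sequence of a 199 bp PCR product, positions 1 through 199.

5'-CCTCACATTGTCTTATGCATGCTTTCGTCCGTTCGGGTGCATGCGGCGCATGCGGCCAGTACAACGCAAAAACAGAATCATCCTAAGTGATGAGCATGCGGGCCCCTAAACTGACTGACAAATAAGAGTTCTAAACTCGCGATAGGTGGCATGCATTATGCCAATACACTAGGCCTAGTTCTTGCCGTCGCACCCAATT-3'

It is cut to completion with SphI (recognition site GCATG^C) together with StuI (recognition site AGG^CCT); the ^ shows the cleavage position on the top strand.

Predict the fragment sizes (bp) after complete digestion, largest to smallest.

SphI sites (GCATGC) start at positions 17, 39, 48, 94, 149.
SphI cuts after base 5 of each site (before the last base), so after positions 21, 43, 52, 98, 153.
The StuI site (AGGCCT) starts at position 171.
StuI cuts after base 3 of each site, so after position 173.
Combined cut positions: 21, 43, 52, 98, 153, 173.
Linear molecule, 6 cuts → 7 fragments:
  1–21 → 21 bp
  22–43 → 22 bp
  44–52 → 9 bp
  53–98 → 46 bp
  99–153 → 55 bp
  154–173 → 20 bp
  174–199 → 26 bp
Sorted largest to smallest: 55, 46, 26, 22, 21, 20, 9 bp.

55, 46, 26, 22, 21, 20, 9 bp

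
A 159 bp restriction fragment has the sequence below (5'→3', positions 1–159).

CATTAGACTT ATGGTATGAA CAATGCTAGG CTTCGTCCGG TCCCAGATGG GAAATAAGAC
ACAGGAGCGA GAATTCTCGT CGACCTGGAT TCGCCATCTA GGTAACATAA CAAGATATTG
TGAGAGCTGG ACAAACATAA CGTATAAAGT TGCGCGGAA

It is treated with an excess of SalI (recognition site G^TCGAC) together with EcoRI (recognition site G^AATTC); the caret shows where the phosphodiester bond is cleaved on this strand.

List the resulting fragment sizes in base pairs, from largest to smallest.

The SalI site (GTCGAC) starts at position 79.
SalI cuts after the first base of each site, so after position 79.
The EcoRI site (GAATTC) starts at position 71.
EcoRI cuts after the first base of each site, so after position 71.
Combined cut positions: 71, 79.
Linear molecule, 2 cuts → 3 fragments:
  1–71 → 71 bp
  72–79 → 8 bp
  80–159 → 80 bp
Sorted largest to smallest: 80, 71, 8 bp.

80, 71, 8 bp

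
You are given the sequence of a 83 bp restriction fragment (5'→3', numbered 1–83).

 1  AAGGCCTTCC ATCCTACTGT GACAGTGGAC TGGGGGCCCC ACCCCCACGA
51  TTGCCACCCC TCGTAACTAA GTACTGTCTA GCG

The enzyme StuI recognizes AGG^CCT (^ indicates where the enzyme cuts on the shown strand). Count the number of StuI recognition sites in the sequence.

AGGCCT occurs starting at position 2.
StuI cuts at 1 site.

1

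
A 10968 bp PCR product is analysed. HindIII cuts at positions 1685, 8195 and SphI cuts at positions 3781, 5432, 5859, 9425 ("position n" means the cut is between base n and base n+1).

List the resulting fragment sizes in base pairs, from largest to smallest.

Combined cut positions (sorted): 1685, 3781, 5432, 5859, 8195, 9425.
Linear molecule, 6 cuts → 7 fragments:
  1685 − 0 = 1685 bp
  3781 − 1685 = 2096 bp
  5432 − 3781 = 1651 bp
  5859 − 5432 = 427 bp
  8195 − 5859 = 2336 bp
  9425 − 8195 = 1230 bp
  10968 − 9425 = 1543 bp
Sorted largest to smallest: 2336, 2096, 1685, 1651, 1543, 1230, 427 bp.

2336, 2096, 1685, 1651, 1543, 1230, 427 bp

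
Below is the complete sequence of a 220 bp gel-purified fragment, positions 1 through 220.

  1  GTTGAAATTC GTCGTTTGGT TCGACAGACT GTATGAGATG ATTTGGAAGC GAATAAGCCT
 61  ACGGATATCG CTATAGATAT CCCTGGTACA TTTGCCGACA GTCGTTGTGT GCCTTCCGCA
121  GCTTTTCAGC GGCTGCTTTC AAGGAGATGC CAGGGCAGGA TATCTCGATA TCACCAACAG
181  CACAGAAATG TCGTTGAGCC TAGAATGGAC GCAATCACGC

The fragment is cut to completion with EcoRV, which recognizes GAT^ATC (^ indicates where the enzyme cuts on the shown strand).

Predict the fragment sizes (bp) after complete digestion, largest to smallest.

EcoRV sites (GATATC) start at positions 64, 76, 159, 167.
EcoRV cuts after base 3 of each site, so after positions 66, 78, 161, 169.
Linear molecule, 4 cuts → 5 fragments:
  1–66 → 66 bp
  67–78 → 12 bp
  79–161 → 83 bp
  162–169 → 8 bp
  170–220 → 51 bp
Sorted largest to smallest: 83, 66, 51, 12, 8 bp.

83, 66, 51, 12, 8 bp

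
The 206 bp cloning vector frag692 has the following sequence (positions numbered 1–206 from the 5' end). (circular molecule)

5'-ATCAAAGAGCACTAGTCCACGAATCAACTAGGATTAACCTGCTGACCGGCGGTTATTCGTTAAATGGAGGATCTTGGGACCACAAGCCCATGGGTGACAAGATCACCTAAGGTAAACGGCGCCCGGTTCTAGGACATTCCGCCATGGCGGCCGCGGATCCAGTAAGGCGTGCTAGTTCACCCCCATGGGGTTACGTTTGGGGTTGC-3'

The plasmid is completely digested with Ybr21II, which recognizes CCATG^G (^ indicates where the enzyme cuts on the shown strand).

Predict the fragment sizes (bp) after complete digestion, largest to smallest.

111, 54, 41 bp

Ybr21II sites (CCATGG) start at positions 88, 142, 183.
Ybr21II cuts after base 5 of each site (before the last base), so after positions 92, 146, 187.
Circular molecule, 3 cuts → 3 fragments:
  93–146 → 54 bp
  147–187 → 41 bp
  188–206 then 1–92 → 19 + 92 = 111 bp
Sorted largest to smallest: 111, 54, 41 bp.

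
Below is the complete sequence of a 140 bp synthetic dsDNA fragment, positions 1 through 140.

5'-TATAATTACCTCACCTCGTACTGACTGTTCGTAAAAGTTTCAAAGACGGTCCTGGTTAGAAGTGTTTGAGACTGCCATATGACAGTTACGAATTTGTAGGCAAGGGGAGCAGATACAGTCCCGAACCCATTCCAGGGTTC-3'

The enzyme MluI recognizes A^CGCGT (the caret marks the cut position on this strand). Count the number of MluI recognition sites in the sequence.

No occurrence of ACGCGT is present in the sequence.
MluI does not cut: 0 sites.

0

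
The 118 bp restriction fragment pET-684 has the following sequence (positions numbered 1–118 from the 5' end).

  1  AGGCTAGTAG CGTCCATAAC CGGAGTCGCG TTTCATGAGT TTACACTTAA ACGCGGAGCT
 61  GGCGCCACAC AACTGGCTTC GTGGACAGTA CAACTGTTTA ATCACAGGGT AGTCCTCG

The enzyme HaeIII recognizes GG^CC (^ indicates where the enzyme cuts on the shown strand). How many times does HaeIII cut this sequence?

0

No occurrence of GGCC is present in the sequence.
HaeIII does not cut: 0 sites.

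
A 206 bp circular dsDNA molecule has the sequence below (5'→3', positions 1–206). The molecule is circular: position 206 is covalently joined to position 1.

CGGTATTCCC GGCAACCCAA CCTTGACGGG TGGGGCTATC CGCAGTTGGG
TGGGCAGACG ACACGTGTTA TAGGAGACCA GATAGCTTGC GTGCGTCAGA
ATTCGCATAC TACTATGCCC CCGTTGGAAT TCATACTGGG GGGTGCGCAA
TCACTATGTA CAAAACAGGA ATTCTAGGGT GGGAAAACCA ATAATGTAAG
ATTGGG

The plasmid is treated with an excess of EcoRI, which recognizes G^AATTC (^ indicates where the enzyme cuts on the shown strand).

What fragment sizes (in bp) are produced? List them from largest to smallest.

EcoRI sites (GAATTC) start at positions 99, 127, 169.
EcoRI cuts after the first base of each site, so after positions 99, 127, 169.
Circular molecule, 3 cuts → 3 fragments:
  100–127 → 28 bp
  128–169 → 42 bp
  170–206 then 1–99 → 37 + 99 = 136 bp
Sorted largest to smallest: 136, 42, 28 bp.

136, 42, 28 bp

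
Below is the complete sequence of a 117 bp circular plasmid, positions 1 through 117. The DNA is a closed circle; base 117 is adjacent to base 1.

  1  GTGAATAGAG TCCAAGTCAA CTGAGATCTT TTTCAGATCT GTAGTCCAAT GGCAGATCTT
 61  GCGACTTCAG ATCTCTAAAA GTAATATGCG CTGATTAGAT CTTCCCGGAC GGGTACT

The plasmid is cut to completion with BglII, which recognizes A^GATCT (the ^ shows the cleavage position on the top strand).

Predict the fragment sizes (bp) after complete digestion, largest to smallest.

44, 28, 19, 15, 11 bp

BglII sites (AGATCT) start at positions 24, 35, 54, 69, 97.
BglII cuts after the first base of each site, so after positions 24, 35, 54, 69, 97.
Circular molecule, 5 cuts → 5 fragments:
  25–35 → 11 bp
  36–54 → 19 bp
  55–69 → 15 bp
  70–97 → 28 bp
  98–117 then 1–24 → 20 + 24 = 44 bp
Sorted largest to smallest: 44, 28, 19, 15, 11 bp.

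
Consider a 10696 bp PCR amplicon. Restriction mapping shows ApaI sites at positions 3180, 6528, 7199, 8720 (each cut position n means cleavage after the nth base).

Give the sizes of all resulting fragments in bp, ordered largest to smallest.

Linear molecule, 4 cuts → 5 fragments:
  3180 − 0 = 3180 bp
  6528 − 3180 = 3348 bp
  7199 − 6528 = 671 bp
  8720 − 7199 = 1521 bp
  10696 − 8720 = 1976 bp
Sorted largest to smallest: 3348, 3180, 1976, 1521, 671 bp.

3348, 3180, 1976, 1521, 671 bp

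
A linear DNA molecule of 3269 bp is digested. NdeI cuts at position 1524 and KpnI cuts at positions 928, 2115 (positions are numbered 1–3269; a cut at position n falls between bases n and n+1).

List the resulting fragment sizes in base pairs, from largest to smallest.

1154, 928, 596, 591 bp

Combined cut positions (sorted): 928, 1524, 2115.
Linear molecule, 3 cuts → 4 fragments:
  928 − 0 = 928 bp
  1524 − 928 = 596 bp
  2115 − 1524 = 591 bp
  3269 − 2115 = 1154 bp
Sorted largest to smallest: 1154, 928, 596, 591 bp.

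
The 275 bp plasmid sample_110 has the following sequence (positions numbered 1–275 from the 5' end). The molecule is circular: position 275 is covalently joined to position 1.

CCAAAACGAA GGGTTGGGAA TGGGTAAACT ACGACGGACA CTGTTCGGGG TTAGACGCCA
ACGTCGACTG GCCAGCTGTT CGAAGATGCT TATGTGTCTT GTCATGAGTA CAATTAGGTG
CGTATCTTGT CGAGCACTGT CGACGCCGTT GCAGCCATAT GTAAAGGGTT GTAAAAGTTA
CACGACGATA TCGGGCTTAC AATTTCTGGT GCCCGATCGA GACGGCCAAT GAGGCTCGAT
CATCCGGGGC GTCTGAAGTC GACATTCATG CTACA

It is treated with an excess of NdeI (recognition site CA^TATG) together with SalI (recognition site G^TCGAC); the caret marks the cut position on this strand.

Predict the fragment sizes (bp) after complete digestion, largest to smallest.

The NdeI site (CATATG) starts at position 156.
NdeI cuts after base 2 of each site, so after position 157.
SalI sites (GTCGAC) start at positions 63, 139, 258.
SalI cuts after the first base of each site, so after positions 63, 139, 258.
Combined cut positions: 63, 139, 157, 258.
Circular molecule, 4 cuts → 4 fragments:
  64–139 → 76 bp
  140–157 → 18 bp
  158–258 → 101 bp
  259–275 then 1–63 → 17 + 63 = 80 bp
Sorted largest to smallest: 101, 80, 76, 18 bp.

101, 80, 76, 18 bp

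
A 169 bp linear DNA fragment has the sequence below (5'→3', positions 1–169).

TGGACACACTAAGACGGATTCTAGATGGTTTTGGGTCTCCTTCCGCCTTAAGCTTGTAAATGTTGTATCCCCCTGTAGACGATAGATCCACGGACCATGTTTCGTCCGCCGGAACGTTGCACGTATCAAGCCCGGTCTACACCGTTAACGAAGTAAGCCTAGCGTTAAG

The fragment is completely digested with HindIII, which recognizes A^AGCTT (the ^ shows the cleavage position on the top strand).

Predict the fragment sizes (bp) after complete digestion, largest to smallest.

The HindIII site (AAGCTT) starts at position 50.
HindIII cuts after the first base of each site, so after position 50.
Linear molecule, 1 cut → 2 fragments:
  1–50 → 50 bp
  51–169 → 119 bp
Sorted largest to smallest: 119, 50 bp.

119, 50 bp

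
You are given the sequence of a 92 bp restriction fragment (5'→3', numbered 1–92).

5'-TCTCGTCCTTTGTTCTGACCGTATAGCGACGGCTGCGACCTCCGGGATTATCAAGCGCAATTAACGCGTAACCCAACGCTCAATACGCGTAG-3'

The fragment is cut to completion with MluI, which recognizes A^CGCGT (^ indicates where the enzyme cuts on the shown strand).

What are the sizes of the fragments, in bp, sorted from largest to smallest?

MluI sites (ACGCGT) start at positions 64, 85.
MluI cuts after the first base of each site, so after positions 64, 85.
Linear molecule, 2 cuts → 3 fragments:
  1–64 → 64 bp
  65–85 → 21 bp
  86–92 → 7 bp
Sorted largest to smallest: 64, 21, 7 bp.

64, 21, 7 bp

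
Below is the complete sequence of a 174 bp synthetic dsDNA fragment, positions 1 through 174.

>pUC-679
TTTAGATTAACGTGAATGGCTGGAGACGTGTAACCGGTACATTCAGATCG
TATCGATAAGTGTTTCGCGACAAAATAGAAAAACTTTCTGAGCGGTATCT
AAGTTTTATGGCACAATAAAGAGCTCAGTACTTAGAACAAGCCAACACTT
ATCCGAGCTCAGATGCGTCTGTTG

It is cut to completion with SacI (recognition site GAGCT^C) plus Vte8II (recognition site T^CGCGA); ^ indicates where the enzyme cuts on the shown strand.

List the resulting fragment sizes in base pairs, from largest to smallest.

65, 60, 34, 15 bp

SacI sites (GAGCTC) start at positions 121, 155.
SacI cuts after base 5 of each site (before the last base), so after positions 125, 159.
The Vte8II site (TCGCGA) starts at position 65.
Vte8II cuts after the first base of each site, so after position 65.
Combined cut positions: 65, 125, 159.
Linear molecule, 3 cuts → 4 fragments:
  1–65 → 65 bp
  66–125 → 60 bp
  126–159 → 34 bp
  160–174 → 15 bp
Sorted largest to smallest: 65, 60, 34, 15 bp.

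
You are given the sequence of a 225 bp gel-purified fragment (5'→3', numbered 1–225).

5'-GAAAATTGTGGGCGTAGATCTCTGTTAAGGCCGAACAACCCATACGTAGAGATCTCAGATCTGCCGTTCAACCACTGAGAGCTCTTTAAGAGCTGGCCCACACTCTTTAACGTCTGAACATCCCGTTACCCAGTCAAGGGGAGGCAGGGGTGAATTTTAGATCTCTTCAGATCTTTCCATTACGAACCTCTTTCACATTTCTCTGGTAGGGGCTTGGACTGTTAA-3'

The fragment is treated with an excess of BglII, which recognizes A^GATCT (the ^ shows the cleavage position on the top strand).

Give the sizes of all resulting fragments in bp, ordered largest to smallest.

102, 56, 34, 16, 10, 7 bp

BglII sites (AGATCT) start at positions 16, 50, 57, 159, 169.
BglII cuts after the first base of each site, so after positions 16, 50, 57, 159, 169.
Linear molecule, 5 cuts → 6 fragments:
  1–16 → 16 bp
  17–50 → 34 bp
  51–57 → 7 bp
  58–159 → 102 bp
  160–169 → 10 bp
  170–225 → 56 bp
Sorted largest to smallest: 102, 56, 34, 16, 10, 7 bp.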